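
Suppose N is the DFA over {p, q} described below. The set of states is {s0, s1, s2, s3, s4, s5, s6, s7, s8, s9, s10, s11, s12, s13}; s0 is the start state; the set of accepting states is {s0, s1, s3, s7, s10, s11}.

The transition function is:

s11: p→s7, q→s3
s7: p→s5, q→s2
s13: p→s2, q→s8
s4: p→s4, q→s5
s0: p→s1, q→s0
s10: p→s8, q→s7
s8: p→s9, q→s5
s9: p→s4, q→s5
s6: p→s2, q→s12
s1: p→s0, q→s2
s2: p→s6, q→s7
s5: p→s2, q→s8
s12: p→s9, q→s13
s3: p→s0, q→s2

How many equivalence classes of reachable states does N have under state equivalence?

First remove the unreachable states {s3,s10,s11}; 11 states remain.
Start with accepting vs non-accepting: {s0,s1,s7} | {s2,s4,s5,s6,s8,s9,s12,s13}.
Refine {s0,s1,s7} on symbol p: members go to different blocks, giving {s0,s1} and {s7}.
Split {s0,s1} by δ(·,q) → {s0} and {s1}.
Refine {s2,s4,s5,s6,s8,s9,s12,s13} on symbol q: members go to different blocks, giving {s4,s5,s6,s8,s9,s12,s13} and {s2}.
On input p, block {s4,s5,s6,s8,s9,s12,s13} splits into {s4,s8,s9,s12} and {s5,s6,s13}.
No further refinement is possible. Final partition (6 blocks): {s0} | {s4,s8,s9,s12} | {s7} | {s1} | {s2} | {s5,s6,s13}.

6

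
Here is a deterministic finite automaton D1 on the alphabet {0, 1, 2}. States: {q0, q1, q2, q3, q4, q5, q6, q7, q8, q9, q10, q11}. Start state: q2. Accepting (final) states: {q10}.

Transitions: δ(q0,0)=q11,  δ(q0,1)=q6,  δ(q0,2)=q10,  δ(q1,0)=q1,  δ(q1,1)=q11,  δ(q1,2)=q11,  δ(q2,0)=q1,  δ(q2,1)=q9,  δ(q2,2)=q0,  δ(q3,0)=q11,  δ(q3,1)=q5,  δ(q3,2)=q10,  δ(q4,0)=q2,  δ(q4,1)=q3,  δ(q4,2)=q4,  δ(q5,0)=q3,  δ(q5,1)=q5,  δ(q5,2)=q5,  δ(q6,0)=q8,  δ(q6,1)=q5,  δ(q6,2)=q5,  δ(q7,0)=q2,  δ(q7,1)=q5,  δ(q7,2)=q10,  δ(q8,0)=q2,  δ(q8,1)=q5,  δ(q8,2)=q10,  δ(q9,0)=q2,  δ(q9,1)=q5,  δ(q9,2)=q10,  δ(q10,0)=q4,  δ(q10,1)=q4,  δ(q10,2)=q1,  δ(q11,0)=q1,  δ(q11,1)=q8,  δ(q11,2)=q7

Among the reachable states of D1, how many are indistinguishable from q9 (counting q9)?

5

All states are reachable from the start state.
Initial partition by acceptance: {q10} | {q0,q1,q2,q3,q4,q5,q6,q7,q8,q9,q11}.
Refine {q0,q1,q2,q3,q4,q5,q6,q7,q8,q9,q11} on symbol 2: members go to different blocks, giving {q1,q2,q4,q5,q6,q11} and {q0,q3,q7,q8,q9}.
Split {q1,q2,q4,q5,q6,q11} by δ(·,0) → {q1,q2,q4,q11} and {q5,q6}.
Split {q1,q2,q4,q11} by δ(·,1) → {q2,q4,q11} and {q1}.
Split {q2,q4,q11} by δ(·,0) → {q2,q11} and {q4}.
The partition is now stable with 6 blocks: {q10} | {q2,q11} | {q0,q3,q7,q8,q9} | {q5,q6} | {q1} | {q4}.
State q9 belongs to the block {q0,q3,q7,q8,q9}, which has 5 states.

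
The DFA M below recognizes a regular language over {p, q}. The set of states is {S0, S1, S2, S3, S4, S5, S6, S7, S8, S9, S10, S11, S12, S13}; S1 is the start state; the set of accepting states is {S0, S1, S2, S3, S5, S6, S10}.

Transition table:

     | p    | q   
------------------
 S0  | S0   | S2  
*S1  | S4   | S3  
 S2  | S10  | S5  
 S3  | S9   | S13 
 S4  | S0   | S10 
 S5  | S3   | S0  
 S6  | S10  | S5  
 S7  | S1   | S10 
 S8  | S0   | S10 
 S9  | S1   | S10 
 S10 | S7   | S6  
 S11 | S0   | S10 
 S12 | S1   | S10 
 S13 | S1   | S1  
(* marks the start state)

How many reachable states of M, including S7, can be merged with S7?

First remove the unreachable states {S8,S11,S12}; 11 states remain.
Start with accepting vs non-accepting: {S0,S1,S2,S3,S5,S6,S10} | {S4,S7,S9,S13}.
Split {S0,S1,S2,S3,S5,S6,S10} by δ(·,p) → {S0,S2,S5,S6} and {S1,S3,S10}.
Refine {S0,S2,S5,S6} on symbol p: members go to different blocks, giving {S2,S5,S6} and {S0}.
Split {S2,S5,S6} by δ(·,q) → {S2,S6} and {S5}.
Refine {S4,S7,S9,S13} on symbol p: members go to different blocks, giving {S7,S9,S13} and {S4}.
Split {S1,S3,S10} by δ(·,p) → {S3,S10} and {S1}.
On input q, block {S7,S9,S13} splits into {S7,S9} and {S13}.
On input q, block {S3,S10} splits into {S3} and {S10}.
Stable partition: {S2,S6} | {S7,S9} | {S3} | {S0} | {S5} | {S4} | {S1} | {S13} | {S10} — 9 equivalence classes.
The equivalence class containing S7 is {S7,S9}, of size 2.

2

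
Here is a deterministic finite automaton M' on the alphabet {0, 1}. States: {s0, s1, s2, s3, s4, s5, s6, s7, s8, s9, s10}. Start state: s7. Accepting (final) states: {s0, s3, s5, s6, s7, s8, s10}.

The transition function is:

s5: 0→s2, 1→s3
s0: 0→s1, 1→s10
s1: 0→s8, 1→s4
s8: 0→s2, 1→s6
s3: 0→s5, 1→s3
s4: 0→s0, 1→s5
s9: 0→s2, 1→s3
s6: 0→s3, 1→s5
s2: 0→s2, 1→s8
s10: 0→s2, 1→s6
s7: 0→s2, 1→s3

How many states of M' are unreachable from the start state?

5

BFS from s7 reaches {s2, s3, s5, s6, s7, s8}; the 5 state(s) s0, s1, s4, s9, s10 are never visited.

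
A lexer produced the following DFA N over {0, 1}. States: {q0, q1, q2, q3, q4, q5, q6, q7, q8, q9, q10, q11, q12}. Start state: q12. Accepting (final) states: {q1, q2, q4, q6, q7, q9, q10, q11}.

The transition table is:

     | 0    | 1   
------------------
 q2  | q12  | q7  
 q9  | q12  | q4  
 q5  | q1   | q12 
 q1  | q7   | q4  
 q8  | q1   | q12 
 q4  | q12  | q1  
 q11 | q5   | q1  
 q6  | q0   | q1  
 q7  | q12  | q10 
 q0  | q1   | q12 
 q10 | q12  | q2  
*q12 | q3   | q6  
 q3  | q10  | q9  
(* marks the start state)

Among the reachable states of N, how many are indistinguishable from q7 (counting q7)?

States {q5,q8,q11} cannot be reached from the start state, so discard them.
Initial partition by acceptance: {q1,q2,q4,q6,q7,q9,q10} | {q0,q3,q12}.
On input 0, block {q1,q2,q4,q6,q7,q9,q10} splits into {q2,q4,q6,q7,q9,q10} and {q1}.
Split {q2,q4,q6,q7,q9,q10} by δ(·,1) → {q2,q7,q9,q10} and {q4,q6}.
Refine {q2,q7,q9,q10} on symbol 1: members go to different blocks, giving {q2,q7,q10} and {q9}.
On input 0, block {q0,q3,q12} splits into {q0} and {q3} and {q12}.
Refine {q4,q6} on symbol 0: members go to different blocks, giving {q4} and {q6}.
Stable partition: {q2,q7,q10} | {q0} | {q1} | {q4} | {q9} | {q3} | {q12} | {q6} — 8 equivalence classes.
State q7 belongs to the block {q2,q7,q10}, which has 3 states.

3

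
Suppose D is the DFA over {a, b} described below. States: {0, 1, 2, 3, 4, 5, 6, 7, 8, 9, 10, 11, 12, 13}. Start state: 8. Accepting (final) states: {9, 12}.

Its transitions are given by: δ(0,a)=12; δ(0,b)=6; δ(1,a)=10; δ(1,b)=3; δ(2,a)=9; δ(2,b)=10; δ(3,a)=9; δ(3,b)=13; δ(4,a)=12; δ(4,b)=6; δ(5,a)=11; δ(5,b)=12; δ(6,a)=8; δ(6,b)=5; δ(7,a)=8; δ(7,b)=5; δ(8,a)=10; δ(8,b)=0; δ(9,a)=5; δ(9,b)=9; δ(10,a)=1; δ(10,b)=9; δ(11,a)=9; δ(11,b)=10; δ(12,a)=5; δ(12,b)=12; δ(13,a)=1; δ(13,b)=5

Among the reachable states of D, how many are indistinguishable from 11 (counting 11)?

1

Reachable states from the start: {0,1,3,5,6,8,9,10,11,12,13}. Unreachable: {2,4,7} — drop them.
P0 = {9,12} | {0,1,3,5,6,8,10,11,13}.
Split {0,1,3,5,6,8,10,11,13} by δ(·,a) → {1,5,6,8,10,13} and {0,3,11}.
Split {1,5,6,8,10,13} by δ(·,a) → {1,6,8,10,13} and {5}.
On input b, block {1,6,8,10,13} splits into {1,8} and {6,13} and {10}.
On input b, block {0,3,11} splits into {0,3} and {11}.
No further refinement is possible. Final partition (7 blocks): {9,12} | {1,8} | {0,3} | {5} | {6,13} | {10} | {11}.
The equivalence class containing 11 is {11}, of size 1.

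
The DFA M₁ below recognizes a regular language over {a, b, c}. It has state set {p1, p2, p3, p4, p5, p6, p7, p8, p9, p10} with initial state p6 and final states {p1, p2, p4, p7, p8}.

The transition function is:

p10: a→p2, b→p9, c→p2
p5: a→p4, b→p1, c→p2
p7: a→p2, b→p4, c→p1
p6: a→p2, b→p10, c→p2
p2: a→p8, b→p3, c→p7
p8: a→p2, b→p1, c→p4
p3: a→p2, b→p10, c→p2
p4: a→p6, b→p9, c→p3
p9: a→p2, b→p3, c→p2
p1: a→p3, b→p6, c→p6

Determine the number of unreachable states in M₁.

1

BFS from p6 reaches {p1, p2, p3, p4, p6, p7, p8, p9, p10}; the 1 state(s) p5 are never visited.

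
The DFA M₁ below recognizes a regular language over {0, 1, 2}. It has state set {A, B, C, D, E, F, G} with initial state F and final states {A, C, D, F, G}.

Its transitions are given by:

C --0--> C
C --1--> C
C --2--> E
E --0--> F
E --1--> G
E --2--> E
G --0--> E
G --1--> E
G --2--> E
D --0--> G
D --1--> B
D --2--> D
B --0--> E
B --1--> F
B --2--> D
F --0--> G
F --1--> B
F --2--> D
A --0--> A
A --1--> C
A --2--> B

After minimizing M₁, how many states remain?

4

Reachable states from the start: {B,D,E,F,G}. Unreachable: {A,C} — drop them.
Start with accepting vs non-accepting: {D,F,G} | {B,E}.
Split {D,F,G} by δ(·,0) → {D,F} and {G}.
Split {B,E} by δ(·,0) → {B} and {E}.
The partition is now stable with 4 blocks: {D,F} | {B} | {G} | {E}.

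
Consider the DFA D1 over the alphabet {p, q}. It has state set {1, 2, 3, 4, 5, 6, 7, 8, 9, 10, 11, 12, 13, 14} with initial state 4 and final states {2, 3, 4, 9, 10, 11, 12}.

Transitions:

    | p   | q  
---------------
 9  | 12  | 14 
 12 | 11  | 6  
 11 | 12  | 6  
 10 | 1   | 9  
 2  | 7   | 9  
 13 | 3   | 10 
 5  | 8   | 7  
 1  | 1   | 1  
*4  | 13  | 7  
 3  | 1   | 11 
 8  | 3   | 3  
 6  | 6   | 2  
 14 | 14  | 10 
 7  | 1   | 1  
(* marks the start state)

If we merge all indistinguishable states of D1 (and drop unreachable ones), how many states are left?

First remove the unreachable states {5,8}; 12 states remain.
Initial partition by acceptance: {2,3,4,9,10,11,12} | {1,6,7,13,14}.
On input p, block {2,3,4,9,10,11,12} splits into {2,3,4,10} and {9,11,12}.
Refine {2,3,4,10} on symbol q: members go to different blocks, giving {2,3,10} and {4}.
Split {1,6,7,13,14} by δ(·,p) → {1,6,7,14} and {13}.
Refine {1,6,7,14} on symbol q: members go to different blocks, giving {1,7} and {6,14}.
Stable partition: {2,3,10} | {1,7} | {9,11,12} | {4} | {13} | {6,14} — 6 equivalence classes.

6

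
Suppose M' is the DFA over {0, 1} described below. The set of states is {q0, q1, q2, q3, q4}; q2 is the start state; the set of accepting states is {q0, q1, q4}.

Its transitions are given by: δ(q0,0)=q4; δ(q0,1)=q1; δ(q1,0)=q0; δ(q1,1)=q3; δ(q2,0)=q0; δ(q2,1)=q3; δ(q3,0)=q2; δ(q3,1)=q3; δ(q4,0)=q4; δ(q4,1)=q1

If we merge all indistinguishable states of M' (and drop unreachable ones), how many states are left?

Initial partition by acceptance: {q0,q1,q4} | {q2,q3}.
Refine {q0,q1,q4} on symbol 1: members go to different blocks, giving {q0,q4} and {q1}.
Refine {q2,q3} on symbol 0: members go to different blocks, giving {q2} and {q3}.
The partition is now stable with 4 blocks: {q0,q4} | {q2} | {q1} | {q3}.

4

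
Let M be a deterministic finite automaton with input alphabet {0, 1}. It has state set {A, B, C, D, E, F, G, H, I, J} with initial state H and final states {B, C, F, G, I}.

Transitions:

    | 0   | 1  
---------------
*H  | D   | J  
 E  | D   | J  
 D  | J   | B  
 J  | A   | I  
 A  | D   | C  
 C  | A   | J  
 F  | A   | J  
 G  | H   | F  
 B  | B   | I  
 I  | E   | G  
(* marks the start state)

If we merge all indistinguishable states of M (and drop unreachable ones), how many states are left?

Start with accepting vs non-accepting: {B,C,F,G,I} | {A,D,E,H,J}.
On input 0, block {B,C,F,G,I} splits into {C,F,G,I} and {B}.
Split {C,F,G,I} by δ(·,1) → {C,F} and {G,I}.
On input 1, block {A,D,E,H,J} splits into {E,H} and {A} and {D} and {J}.
Refine {G,I} on symbol 1: members go to different blocks, giving {G} and {I}.
Stable partition: {C,F} | {E,H} | {B} | {G} | {A} | {D} | {J} | {I} — 8 equivalence classes.

8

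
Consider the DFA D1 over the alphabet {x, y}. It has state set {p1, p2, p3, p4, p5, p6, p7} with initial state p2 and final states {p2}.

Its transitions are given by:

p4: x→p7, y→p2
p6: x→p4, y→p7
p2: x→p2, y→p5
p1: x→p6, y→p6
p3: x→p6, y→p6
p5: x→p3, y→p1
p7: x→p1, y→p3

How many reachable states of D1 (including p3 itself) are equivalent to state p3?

2

All states are reachable from the start state.
Initial partition by acceptance: {p2} | {p1,p3,p4,p5,p6,p7}.
On input y, block {p1,p3,p4,p5,p6,p7} splits into {p1,p3,p5,p6,p7} and {p4}.
Refine {p1,p3,p5,p6,p7} on symbol x: members go to different blocks, giving {p1,p3,p5,p7} and {p6}.
On input x, block {p1,p3,p5,p7} splits into {p1,p3} and {p5,p7}.
The partition is now stable with 5 blocks: {p2} | {p1,p3} | {p4} | {p6} | {p5,p7}.
The equivalence class containing p3 is {p1,p3}, of size 2.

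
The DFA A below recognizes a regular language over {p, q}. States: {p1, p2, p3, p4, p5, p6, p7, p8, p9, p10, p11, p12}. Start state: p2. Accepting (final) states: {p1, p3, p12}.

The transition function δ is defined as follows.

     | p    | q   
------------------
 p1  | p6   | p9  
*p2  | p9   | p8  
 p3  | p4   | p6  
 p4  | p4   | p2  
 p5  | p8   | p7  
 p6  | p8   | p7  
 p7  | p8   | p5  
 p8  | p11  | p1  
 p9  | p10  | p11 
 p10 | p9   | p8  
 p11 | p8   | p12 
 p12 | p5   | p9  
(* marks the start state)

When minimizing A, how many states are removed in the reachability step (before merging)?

No path from p2 leads to p3, p4; the other 10 states are all reachable.

2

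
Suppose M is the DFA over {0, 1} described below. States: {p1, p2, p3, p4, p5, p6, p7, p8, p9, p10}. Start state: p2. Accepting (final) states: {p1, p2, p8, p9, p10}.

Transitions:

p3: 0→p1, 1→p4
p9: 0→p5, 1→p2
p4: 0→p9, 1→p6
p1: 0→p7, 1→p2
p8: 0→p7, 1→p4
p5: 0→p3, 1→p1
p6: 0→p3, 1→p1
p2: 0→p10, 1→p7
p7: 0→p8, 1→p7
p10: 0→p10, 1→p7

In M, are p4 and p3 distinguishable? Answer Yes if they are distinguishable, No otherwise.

Yes

P0 = {p1,p2,p8,p9,p10} | {p3,p4,p5,p6,p7}.
Refine {p1,p2,p8,p9,p10} on symbol 0: members go to different blocks, giving {p1,p8,p9} and {p2,p10}.
On input 1, block {p1,p8,p9} splits into {p1,p9} and {p8}.
Split {p3,p4,p5,p6,p7} by δ(·,0) → {p3,p4} and {p5,p6} and {p7}.
On input 0, block {p1,p9} splits into {p1} and {p9}.
Refine {p3,p4} on symbol 0: members go to different blocks, giving {p3} and {p4}.
Stable partition: {p1} | {p3} | {p2,p10} | {p8} | {p5,p6} | {p7} | {p9} | {p4} — 8 equivalence classes.
p4 and p3 end up in different blocks, so they are distinguishable. For instance, the string '10' is accepted from only p3.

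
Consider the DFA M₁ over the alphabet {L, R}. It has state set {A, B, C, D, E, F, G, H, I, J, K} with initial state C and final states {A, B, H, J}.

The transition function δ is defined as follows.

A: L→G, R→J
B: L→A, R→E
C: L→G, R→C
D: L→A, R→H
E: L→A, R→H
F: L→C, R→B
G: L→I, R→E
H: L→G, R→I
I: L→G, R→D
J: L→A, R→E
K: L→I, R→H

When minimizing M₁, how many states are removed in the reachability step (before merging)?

3

BFS from C reaches {A, C, D, E, G, H, I, J}; the 3 state(s) B, F, K are never visited.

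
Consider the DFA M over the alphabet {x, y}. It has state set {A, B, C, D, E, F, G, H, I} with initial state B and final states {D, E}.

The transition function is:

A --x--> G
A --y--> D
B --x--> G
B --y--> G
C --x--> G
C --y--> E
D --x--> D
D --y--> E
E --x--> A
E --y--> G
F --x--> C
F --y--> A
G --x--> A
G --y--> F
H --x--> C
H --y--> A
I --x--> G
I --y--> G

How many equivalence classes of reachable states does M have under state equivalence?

7

First remove the unreachable states {H,I}; 7 states remain.
Start with accepting vs non-accepting: {D,E} | {A,B,C,F,G}.
On input x, block {D,E} splits into {D} and {E}.
Refine {A,B,C,F,G} on symbol y: members go to different blocks, giving {B,F,G} and {A} and {C}.
Refine {B,F,G} on symbol x: members go to different blocks, giving {B} and {F} and {G}.
Stable partition: {D} | {B} | {E} | {A} | {C} | {F} | {G} — 7 equivalence classes.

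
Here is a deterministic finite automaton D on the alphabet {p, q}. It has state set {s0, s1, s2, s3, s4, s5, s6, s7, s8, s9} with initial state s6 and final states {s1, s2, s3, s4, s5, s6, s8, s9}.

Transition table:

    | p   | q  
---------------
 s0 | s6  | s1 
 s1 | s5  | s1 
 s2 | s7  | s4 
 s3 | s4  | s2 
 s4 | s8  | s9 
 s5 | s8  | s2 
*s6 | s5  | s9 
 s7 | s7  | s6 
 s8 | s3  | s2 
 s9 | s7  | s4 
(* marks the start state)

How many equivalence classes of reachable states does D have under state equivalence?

Reachable states from the start: {s2,s3,s4,s5,s6,s7,s8,s9}. Unreachable: {s0,s1} — drop them.
Start with accepting vs non-accepting: {s2,s3,s4,s5,s6,s8,s9} | {s7}.
Split {s2,s3,s4,s5,s6,s8,s9} by δ(·,p) → {s3,s4,s5,s6,s8} and {s2,s9}.
Stable partition: {s3,s4,s5,s6,s8} | {s7} | {s2,s9} — 3 equivalence classes.

3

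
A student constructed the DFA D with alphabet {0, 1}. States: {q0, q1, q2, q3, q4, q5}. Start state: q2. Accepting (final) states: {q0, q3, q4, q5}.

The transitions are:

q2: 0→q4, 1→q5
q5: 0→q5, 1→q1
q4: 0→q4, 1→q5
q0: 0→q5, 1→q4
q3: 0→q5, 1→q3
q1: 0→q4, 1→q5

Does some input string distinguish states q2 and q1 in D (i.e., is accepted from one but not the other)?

No

Reachable states from the start: {q1,q2,q4,q5}. Unreachable: {q0,q3} — drop them.
Initial partition by acceptance: {q4,q5} | {q1,q2}.
On input 1, block {q4,q5} splits into {q4} and {q5}.
The partition is now stable with 3 blocks: {q4} | {q1,q2} | {q5}.
q2 and q1 lie in the same block of the stable partition, so they are equivalent — no string distinguishes them.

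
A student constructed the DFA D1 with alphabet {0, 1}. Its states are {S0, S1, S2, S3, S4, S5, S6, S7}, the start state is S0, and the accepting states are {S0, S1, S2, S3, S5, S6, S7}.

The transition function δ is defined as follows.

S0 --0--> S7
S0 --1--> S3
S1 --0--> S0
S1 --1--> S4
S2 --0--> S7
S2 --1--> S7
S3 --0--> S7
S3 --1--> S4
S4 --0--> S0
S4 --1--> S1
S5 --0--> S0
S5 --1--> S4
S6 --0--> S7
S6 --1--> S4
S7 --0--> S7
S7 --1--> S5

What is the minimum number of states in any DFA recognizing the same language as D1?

First remove the unreachable states {S2,S6}; 6 states remain.
P0 = {S0,S1,S3,S5,S7} | {S4}.
Refine {S0,S1,S3,S5,S7} on symbol 1: members go to different blocks, giving {S1,S3,S5} and {S0,S7}.
Stable partition: {S1,S3,S5} | {S4} | {S0,S7} — 3 equivalence classes.

3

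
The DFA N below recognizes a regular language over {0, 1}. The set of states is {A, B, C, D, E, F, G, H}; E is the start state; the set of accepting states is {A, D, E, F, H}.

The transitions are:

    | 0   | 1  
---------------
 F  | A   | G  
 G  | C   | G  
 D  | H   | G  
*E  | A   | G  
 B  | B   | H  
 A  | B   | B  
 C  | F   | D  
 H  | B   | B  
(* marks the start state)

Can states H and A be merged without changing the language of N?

Every state is reachable, so we keep all 8.
Start with accepting vs non-accepting: {A,D,E,F,H} | {B,C,G}.
On input 0, block {A,D,E,F,H} splits into {D,E,F} and {A,H}.
On input 0, block {B,C,G} splits into {B,G} and {C}.
Refine {B,G} on symbol 0: members go to different blocks, giving {B} and {G}.
The partition is now stable with 5 blocks: {D,E,F} | {B} | {A,H} | {C} | {G}.
H and A lie in the same block of the stable partition, so they are equivalent — no string distinguishes them.

Yes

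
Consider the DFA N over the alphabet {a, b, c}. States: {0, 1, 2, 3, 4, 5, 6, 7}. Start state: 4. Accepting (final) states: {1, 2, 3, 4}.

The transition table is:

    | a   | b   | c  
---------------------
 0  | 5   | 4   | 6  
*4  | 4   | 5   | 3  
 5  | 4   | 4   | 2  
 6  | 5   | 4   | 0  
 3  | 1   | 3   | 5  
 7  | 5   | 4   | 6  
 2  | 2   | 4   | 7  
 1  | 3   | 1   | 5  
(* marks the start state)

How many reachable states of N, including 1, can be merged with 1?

2

All states are reachable from the start state.
Start with accepting vs non-accepting: {1,2,3,4} | {0,5,6,7}.
Refine {1,2,3,4} on symbol b: members go to different blocks, giving {1,2,3} and {4}.
Split {1,2,3} by δ(·,b) → {1,3} and {2}.
On input a, block {0,5,6,7} splits into {0,6,7} and {5}.
No further refinement is possible. Final partition (5 blocks): {1,3} | {0,6,7} | {4} | {2} | {5}.
State 1 belongs to the block {1,3}, which has 2 states.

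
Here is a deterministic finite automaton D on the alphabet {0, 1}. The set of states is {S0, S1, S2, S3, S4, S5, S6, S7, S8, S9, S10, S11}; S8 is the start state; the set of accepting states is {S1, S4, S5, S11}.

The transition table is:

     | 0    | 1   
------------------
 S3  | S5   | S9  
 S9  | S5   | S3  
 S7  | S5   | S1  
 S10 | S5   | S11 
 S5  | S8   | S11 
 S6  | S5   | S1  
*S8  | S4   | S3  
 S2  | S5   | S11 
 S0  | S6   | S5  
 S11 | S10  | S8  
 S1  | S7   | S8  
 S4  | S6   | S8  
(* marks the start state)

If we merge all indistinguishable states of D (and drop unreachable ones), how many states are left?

Reachable states from the start: {S1,S3,S4,S5,S6,S7,S8,S9,S10,S11}. Unreachable: {S0,S2} — drop them.
Initial partition by acceptance: {S1,S4,S5,S11} | {S3,S6,S7,S8,S9,S10}.
On input 1, block {S1,S4,S5,S11} splits into {S1,S4,S11} and {S5}.
Split {S3,S6,S7,S8,S9,S10} by δ(·,0) → {S3,S6,S7,S9,S10} and {S8}.
Refine {S3,S6,S7,S9,S10} on symbol 1: members go to different blocks, giving {S6,S7,S10} and {S3,S9}.
The partition is now stable with 5 blocks: {S1,S4,S11} | {S6,S7,S10} | {S5} | {S8} | {S3,S9}.

5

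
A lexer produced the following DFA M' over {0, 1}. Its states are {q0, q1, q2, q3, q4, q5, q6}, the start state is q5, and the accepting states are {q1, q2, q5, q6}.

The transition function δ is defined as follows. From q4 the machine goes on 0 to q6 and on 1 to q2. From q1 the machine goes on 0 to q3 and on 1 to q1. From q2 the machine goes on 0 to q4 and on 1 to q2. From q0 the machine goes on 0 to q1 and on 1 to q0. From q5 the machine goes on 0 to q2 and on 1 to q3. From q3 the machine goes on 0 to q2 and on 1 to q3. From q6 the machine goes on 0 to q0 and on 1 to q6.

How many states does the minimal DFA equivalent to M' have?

7

P0 = {q1,q2,q5,q6} | {q0,q3,q4}.
Split {q1,q2,q5,q6} by δ(·,0) → {q1,q2,q6} and {q5}.
Refine {q0,q3,q4} on symbol 1: members go to different blocks, giving {q0,q3} and {q4}.
On input 0, block {q1,q2,q6} splits into {q1,q6} and {q2}.
On input 0, block {q0,q3} splits into {q0} and {q3}.
On input 0, block {q1,q6} splits into {q1} and {q6}.
No further refinement is possible. Final partition (7 blocks): {q1} | {q0} | {q5} | {q4} | {q2} | {q3} | {q6}.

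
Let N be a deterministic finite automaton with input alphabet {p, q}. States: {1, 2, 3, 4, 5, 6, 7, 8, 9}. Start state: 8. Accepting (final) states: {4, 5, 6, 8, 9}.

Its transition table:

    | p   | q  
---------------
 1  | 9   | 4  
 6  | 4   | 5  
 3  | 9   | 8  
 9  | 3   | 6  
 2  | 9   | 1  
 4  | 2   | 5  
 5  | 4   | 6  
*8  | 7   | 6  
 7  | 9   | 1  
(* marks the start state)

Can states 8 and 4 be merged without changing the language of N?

All states are reachable from the start state.
Start with accepting vs non-accepting: {4,5,6,8,9} | {1,2,3,7}.
Split {4,5,6,8,9} by δ(·,p) → {4,8,9} and {5,6}.
On input q, block {1,2,3,7} splits into {1,3} and {2,7}.
Refine {4,8,9} on symbol p: members go to different blocks, giving {4,8} and {9}.
No further refinement is possible. Final partition (5 blocks): {4,8} | {1,3} | {5,6} | {2,7} | {9}.
8 and 4 lie in the same block of the stable partition, so they are equivalent — no string distinguishes them.

Yes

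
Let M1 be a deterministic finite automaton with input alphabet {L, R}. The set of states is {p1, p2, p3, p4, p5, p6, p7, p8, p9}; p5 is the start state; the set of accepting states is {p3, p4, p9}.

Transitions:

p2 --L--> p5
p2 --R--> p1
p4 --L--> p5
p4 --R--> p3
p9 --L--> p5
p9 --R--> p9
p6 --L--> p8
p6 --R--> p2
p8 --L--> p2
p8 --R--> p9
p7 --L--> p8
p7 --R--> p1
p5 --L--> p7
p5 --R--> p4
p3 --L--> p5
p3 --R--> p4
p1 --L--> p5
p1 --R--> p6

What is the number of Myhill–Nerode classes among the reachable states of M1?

3

P0 = {p3,p4,p9} | {p1,p2,p5,p6,p7,p8}.
Split {p1,p2,p5,p6,p7,p8} by δ(·,R) → {p1,p2,p6,p7} and {p5,p8}.
Stable partition: {p3,p4,p9} | {p1,p2,p6,p7} | {p5,p8} — 3 equivalence classes.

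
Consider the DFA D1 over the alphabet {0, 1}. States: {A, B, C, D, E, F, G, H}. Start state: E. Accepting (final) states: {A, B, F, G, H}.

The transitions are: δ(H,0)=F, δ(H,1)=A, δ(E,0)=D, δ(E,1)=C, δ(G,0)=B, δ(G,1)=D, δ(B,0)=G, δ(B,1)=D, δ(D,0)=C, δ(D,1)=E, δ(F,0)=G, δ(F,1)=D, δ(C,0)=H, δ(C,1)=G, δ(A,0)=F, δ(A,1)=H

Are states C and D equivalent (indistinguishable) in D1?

All states are reachable from the start state.
Start with accepting vs non-accepting: {A,B,F,G,H} | {C,D,E}.
On input 1, block {A,B,F,G,H} splits into {B,F,G} and {A,H}.
Refine {C,D,E} on symbol 0: members go to different blocks, giving {D,E} and {C}.
Split {D,E} by δ(·,0) → {D} and {E}.
Stable partition: {B,F,G} | {D} | {A,H} | {C} | {E} — 5 equivalence classes.
C and D end up in different blocks, so they are distinguishable. For instance, the string '0' is accepted from only C.

No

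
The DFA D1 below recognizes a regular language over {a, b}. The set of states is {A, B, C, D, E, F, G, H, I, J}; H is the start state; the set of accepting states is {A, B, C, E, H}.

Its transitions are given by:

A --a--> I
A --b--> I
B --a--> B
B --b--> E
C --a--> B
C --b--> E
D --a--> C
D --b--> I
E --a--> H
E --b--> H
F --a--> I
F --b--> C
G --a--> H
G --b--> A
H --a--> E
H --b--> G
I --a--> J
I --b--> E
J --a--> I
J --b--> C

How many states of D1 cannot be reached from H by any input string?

2

Starting at H and following transitions, the reachable set is {A, B, C, E, G, H, I, J}. That leaves D, F unreachable — 2 in total.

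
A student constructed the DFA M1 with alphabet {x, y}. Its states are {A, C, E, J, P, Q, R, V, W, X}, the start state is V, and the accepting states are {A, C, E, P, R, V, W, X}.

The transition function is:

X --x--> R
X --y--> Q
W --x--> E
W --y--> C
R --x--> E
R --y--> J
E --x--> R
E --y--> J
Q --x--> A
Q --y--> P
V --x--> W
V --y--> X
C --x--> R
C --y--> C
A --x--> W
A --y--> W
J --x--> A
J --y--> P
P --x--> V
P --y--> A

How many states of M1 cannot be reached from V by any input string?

0

Every one of the 10 states is reachable from V.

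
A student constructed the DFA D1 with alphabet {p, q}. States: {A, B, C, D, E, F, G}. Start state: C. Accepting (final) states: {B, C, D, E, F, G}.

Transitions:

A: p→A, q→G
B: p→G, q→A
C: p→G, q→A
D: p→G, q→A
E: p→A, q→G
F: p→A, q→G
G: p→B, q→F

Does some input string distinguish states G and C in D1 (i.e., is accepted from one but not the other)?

Reachable states from the start: {A,B,C,F,G}. Unreachable: {D,E} — drop them.
P0 = {B,C,F,G} | {A}.
On input p, block {B,C,F,G} splits into {B,C,G} and {F}.
Split {B,C,G} by δ(·,q) → {B,C} and {G}.
The partition is now stable with 4 blocks: {B,C} | {A} | {F} | {G}.
G and C end up in different blocks, so they are distinguishable. For instance, the string 'q' is accepted from only G.

Yes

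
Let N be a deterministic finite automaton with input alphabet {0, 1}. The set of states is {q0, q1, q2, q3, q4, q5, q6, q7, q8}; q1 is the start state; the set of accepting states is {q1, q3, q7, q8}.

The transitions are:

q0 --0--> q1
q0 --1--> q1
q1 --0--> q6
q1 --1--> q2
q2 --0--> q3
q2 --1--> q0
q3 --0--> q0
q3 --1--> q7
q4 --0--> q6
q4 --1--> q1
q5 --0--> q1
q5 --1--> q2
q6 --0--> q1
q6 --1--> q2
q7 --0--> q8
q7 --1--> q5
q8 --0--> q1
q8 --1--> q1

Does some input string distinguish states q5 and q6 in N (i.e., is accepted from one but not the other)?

First remove the unreachable states {q4}; 8 states remain.
P0 = {q1,q3,q7,q8} | {q0,q2,q5,q6}.
Refine {q1,q3,q7,q8} on symbol 0: members go to different blocks, giving {q1,q3} and {q7,q8}.
Split {q1,q3} by δ(·,1) → {q1} and {q3}.
Split {q0,q2,q5,q6} by δ(·,0) → {q0,q5,q6} and {q2}.
Refine {q0,q5,q6} on symbol 1: members go to different blocks, giving {q5,q6} and {q0}.
On input 0, block {q7,q8} splits into {q7} and {q8}.
The partition is now stable with 7 blocks: {q1} | {q5,q6} | {q7} | {q3} | {q2} | {q0} | {q8}.
q5 and q6 lie in the same block of the stable partition, so they are equivalent — no string distinguishes them.

No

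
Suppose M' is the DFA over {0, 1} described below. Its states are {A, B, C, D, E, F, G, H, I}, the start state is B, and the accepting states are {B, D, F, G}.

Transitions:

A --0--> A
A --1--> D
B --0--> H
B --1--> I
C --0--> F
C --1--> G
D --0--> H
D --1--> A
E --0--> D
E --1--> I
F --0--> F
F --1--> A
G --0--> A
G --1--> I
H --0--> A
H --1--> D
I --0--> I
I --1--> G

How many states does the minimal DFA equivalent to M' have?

2

Reachable states from the start: {A,B,D,G,H,I}. Unreachable: {C,E,F} — drop them.
P0 = {B,D,G} | {A,H,I}.
The partition is now stable with 2 blocks: {B,D,G} | {A,H,I}.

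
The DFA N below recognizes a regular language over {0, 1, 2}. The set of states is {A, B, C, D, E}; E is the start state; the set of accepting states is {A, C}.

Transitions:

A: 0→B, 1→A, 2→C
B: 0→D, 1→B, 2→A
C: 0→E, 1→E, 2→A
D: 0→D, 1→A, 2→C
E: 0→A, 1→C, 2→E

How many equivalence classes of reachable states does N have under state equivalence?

5

Initial partition by acceptance: {A,C} | {B,D,E}.
On input 1, block {A,C} splits into {A} and {C}.
Refine {B,D,E} on symbol 0: members go to different blocks, giving {B,D} and {E}.
Refine {B,D} on symbol 1: members go to different blocks, giving {B} and {D}.
The partition is now stable with 5 blocks: {A} | {B} | {C} | {E} | {D}.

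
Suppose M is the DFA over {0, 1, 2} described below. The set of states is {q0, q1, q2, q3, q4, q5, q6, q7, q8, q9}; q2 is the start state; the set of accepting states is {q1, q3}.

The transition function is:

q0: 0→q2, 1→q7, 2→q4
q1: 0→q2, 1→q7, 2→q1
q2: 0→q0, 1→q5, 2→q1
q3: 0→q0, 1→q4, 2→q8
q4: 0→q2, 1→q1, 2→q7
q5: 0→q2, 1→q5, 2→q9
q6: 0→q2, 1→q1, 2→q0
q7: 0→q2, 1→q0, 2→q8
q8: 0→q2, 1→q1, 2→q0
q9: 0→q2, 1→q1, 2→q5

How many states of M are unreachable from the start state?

BFS from q2 reaches {q0, q1, q2, q4, q5, q7, q8, q9}; the 2 state(s) q3, q6 are never visited.

2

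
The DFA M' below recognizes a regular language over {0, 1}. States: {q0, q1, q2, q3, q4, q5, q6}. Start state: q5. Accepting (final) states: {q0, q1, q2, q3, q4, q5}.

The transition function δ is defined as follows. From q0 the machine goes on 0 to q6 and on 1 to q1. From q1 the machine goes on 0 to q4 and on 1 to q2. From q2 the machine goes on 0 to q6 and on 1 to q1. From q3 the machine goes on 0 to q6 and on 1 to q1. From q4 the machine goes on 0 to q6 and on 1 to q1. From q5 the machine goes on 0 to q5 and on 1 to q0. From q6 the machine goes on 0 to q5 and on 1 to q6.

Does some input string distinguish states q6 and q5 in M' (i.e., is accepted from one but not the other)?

Reachable states from the start: {q0,q1,q2,q4,q5,q6}. Unreachable: {q3} — drop them.
Start with accepting vs non-accepting: {q0,q1,q2,q4,q5} | {q6}.
Refine {q0,q1,q2,q4,q5} on symbol 0: members go to different blocks, giving {q0,q2,q4} and {q1,q5}.
Split {q1,q5} by δ(·,0) → {q1} and {q5}.
Stable partition: {q0,q2,q4} | {q6} | {q1} | {q5} — 4 equivalence classes.
q6 and q5 end up in different blocks, so they are distinguishable. For instance, the string 'ε' is accepted from only q5.

Yes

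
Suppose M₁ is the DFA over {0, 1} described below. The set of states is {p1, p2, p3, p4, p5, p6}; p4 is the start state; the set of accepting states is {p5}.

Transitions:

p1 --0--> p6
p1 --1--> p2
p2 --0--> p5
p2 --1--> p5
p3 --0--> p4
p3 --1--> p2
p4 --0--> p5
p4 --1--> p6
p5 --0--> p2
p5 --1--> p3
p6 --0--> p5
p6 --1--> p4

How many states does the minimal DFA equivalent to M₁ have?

States {p1} cannot be reached from the start state, so discard them.
Start with accepting vs non-accepting: {p5} | {p2,p3,p4,p6}.
Split {p2,p3,p4,p6} by δ(·,0) → {p2,p4,p6} and {p3}.
Refine {p2,p4,p6} on symbol 1: members go to different blocks, giving {p4,p6} and {p2}.
The partition is now stable with 4 blocks: {p5} | {p4,p6} | {p3} | {p2}.

4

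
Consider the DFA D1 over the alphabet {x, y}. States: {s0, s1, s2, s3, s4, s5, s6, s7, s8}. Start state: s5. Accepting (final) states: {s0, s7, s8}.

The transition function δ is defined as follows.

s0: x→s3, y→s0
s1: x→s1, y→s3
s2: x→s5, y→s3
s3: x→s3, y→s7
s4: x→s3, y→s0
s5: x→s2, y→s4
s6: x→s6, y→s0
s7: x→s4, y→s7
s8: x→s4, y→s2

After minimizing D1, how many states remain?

3

Reachable states from the start: {s0,s2,s3,s4,s5,s7}. Unreachable: {s1,s6,s8} — drop them.
P0 = {s0,s7} | {s2,s3,s4,s5}.
Refine {s2,s3,s4,s5} on symbol y: members go to different blocks, giving {s2,s5} and {s3,s4}.
The partition is now stable with 3 blocks: {s0,s7} | {s2,s5} | {s3,s4}.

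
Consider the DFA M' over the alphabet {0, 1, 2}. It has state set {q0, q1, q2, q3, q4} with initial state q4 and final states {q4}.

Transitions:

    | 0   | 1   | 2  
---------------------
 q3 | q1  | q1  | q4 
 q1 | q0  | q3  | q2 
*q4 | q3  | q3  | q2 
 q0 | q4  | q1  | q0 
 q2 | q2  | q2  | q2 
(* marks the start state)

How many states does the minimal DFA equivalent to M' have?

5

Start with accepting vs non-accepting: {q4} | {q0,q1,q2,q3}.
Split {q0,q1,q2,q3} by δ(·,0) → {q1,q2,q3} and {q0}.
Refine {q1,q2,q3} on symbol 0: members go to different blocks, giving {q2,q3} and {q1}.
On input 0, block {q2,q3} splits into {q2} and {q3}.
No further refinement is possible. Final partition (5 blocks): {q4} | {q2} | {q0} | {q1} | {q3}.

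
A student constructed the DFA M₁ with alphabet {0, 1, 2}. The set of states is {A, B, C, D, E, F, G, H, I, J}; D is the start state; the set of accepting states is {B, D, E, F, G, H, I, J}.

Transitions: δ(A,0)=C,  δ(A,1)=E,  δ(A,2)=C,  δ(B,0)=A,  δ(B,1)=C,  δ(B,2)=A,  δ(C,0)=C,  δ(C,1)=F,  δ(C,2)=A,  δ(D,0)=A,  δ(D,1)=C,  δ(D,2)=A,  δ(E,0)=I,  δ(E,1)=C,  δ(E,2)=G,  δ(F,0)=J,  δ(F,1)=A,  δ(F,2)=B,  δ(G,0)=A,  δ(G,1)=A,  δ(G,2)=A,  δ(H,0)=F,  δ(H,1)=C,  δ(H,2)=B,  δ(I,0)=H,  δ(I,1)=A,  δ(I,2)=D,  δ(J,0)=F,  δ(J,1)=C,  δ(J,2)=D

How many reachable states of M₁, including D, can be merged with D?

Start with accepting vs non-accepting: {B,D,E,F,G,H,I,J} | {A,C}.
Refine {B,D,E,F,G,H,I,J} on symbol 0: members go to different blocks, giving {E,F,H,I,J} and {B,D,G}.
The partition is now stable with 3 blocks: {E,F,H,I,J} | {A,C} | {B,D,G}.
The equivalence class containing D is {B,D,G}, of size 3.

3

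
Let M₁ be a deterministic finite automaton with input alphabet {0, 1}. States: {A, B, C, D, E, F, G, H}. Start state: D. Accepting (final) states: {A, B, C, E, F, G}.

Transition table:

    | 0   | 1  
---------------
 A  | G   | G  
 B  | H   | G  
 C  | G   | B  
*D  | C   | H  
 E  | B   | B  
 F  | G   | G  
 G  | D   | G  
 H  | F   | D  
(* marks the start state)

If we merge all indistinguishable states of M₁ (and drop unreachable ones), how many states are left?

First remove the unreachable states {A,E}; 6 states remain.
P0 = {B,C,F,G} | {D,H}.
Refine {B,C,F,G} on symbol 0: members go to different blocks, giving {B,G} and {C,F}.
No further refinement is possible. Final partition (3 blocks): {B,G} | {D,H} | {C,F}.

3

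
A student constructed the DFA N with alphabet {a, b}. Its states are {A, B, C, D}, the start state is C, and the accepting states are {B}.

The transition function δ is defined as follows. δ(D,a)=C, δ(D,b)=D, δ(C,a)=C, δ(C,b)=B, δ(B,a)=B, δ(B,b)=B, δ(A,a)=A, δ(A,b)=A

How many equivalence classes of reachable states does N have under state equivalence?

2

First remove the unreachable states {A,D}; 2 states remain.
P0 = {B} | {C}.
No further refinement is possible. Final partition (2 blocks): {B} | {C}.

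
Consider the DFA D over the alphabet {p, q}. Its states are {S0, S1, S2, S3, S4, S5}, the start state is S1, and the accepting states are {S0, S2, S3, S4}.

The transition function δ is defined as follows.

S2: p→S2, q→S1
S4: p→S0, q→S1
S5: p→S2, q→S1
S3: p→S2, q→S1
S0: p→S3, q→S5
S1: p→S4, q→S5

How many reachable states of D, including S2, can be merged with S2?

Initial partition by acceptance: {S0,S2,S3,S4} | {S1,S5}.
Stable partition: {S0,S2,S3,S4} | {S1,S5} — 2 equivalence classes.
The equivalence class containing S2 is {S0,S2,S3,S4}, of size 4.

4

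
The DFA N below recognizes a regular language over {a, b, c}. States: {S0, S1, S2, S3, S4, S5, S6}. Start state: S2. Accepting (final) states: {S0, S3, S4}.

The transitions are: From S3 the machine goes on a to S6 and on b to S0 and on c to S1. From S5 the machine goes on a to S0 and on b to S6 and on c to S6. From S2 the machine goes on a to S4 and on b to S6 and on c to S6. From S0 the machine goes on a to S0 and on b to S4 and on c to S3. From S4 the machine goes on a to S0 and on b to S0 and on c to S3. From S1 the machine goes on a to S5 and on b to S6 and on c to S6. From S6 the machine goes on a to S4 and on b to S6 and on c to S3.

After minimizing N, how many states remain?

5

Every state is reachable, so we keep all 7.
Start with accepting vs non-accepting: {S0,S3,S4} | {S1,S2,S5,S6}.
Refine {S0,S3,S4} on symbol a: members go to different blocks, giving {S0,S4} and {S3}.
Refine {S1,S2,S5,S6} on symbol a: members go to different blocks, giving {S2,S5,S6} and {S1}.
Refine {S2,S5,S6} on symbol c: members go to different blocks, giving {S2,S5} and {S6}.
The partition is now stable with 5 blocks: {S0,S4} | {S2,S5} | {S3} | {S1} | {S6}.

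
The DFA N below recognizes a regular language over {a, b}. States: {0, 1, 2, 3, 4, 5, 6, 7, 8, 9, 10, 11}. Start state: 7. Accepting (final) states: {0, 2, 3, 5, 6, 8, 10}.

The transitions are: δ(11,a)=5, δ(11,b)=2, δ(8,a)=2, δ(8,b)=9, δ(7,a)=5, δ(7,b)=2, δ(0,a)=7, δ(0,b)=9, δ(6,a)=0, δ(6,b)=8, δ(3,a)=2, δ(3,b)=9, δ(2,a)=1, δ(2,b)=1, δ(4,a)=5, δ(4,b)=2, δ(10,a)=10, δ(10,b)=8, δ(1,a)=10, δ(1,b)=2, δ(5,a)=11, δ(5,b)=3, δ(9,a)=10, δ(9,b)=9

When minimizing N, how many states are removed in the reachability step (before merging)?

3

Starting at 7 and following transitions, the reachable set is {1, 2, 3, 5, 7, 8, 9, 10, 11}. That leaves 0, 4, 6 unreachable — 3 in total.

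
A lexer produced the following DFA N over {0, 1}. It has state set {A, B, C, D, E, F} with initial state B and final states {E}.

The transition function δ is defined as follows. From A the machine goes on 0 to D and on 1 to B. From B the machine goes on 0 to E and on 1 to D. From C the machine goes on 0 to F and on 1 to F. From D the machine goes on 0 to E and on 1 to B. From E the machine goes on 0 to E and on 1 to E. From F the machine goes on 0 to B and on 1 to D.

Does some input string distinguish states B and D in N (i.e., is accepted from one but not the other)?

Reachable states from the start: {B,D,E}. Unreachable: {A,C,F} — drop them.
Start with accepting vs non-accepting: {E} | {B,D}.
No further refinement is possible. Final partition (2 blocks): {E} | {B,D}.
B and D lie in the same block of the stable partition, so they are equivalent — no string distinguishes them.

No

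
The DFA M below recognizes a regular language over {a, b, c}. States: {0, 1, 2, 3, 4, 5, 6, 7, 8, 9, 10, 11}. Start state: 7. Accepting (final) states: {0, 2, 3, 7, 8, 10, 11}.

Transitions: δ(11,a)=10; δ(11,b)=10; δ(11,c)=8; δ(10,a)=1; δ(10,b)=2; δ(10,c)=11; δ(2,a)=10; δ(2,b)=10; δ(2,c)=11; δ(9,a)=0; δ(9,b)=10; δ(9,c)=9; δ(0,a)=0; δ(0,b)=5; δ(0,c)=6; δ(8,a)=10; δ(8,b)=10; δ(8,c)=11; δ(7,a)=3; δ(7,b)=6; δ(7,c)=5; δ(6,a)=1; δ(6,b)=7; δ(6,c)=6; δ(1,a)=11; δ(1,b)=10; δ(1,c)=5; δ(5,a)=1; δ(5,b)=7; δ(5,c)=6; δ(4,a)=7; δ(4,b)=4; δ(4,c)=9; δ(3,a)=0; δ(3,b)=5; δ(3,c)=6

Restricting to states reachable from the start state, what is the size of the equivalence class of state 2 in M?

Reachable states from the start: {0,1,2,3,5,6,7,8,10,11}. Unreachable: {4,9} — drop them.
Start with accepting vs non-accepting: {0,2,3,7,8,10,11} | {1,5,6}.
Split {0,2,3,7,8,10,11} by δ(·,a) → {0,2,3,7,8,11} and {10}.
On input a, block {0,2,3,7,8,11} splits into {0,3,7} and {2,8,11}.
On input a, block {1,5,6} splits into {5,6} and {1}.
No further refinement is possible. Final partition (5 blocks): {0,3,7} | {5,6} | {10} | {2,8,11} | {1}.
The equivalence class containing 2 is {2,8,11}, of size 3.

3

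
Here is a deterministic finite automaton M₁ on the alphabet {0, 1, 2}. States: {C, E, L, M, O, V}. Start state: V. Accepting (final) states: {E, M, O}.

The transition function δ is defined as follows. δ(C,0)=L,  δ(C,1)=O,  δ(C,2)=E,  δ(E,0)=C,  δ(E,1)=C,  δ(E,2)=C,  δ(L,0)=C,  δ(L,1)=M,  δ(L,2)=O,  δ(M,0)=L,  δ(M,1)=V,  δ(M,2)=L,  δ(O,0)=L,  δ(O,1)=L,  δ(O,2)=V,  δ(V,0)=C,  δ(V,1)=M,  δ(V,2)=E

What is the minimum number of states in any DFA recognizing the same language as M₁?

2

All states are reachable from the start state.
Initial partition by acceptance: {E,M,O} | {C,L,V}.
The partition is now stable with 2 blocks: {E,M,O} | {C,L,V}.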